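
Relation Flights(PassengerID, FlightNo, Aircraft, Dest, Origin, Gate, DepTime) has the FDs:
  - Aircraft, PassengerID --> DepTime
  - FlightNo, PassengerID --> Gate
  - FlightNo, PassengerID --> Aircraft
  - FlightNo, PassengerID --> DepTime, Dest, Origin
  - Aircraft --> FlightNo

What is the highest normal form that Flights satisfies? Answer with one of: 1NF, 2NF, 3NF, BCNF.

3NF

Candidate keys: {Aircraft, PassengerID}, {FlightNo, PassengerID}. Prime attributes: {Aircraft, FlightNo, PassengerID}.
Aircraft --> FlightNo breaks BCNF: {Aircraft}⁺ = {Aircraft, FlightNo}, so {Aircraft} is not a superkey.
Since {FlightNo} ⊆ prime attributes and every other non-superkey FD also has a prime right side, the schema is in 3NF.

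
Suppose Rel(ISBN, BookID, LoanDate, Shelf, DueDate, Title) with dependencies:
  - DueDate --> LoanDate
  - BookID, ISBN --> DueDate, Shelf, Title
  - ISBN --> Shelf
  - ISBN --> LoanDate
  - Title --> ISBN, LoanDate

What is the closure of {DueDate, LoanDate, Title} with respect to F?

{DueDate, ISBN, LoanDate, Shelf, Title}

Start with {DueDate, LoanDate, Title}.
Title --> ISBN, LoanDate applies; add {ISBN} → now {DueDate, ISBN, LoanDate, Title}.
ISBN --> Shelf applies; add {Shelf} → now {DueDate, ISBN, LoanDate, Shelf, Title}.
No further FD applies.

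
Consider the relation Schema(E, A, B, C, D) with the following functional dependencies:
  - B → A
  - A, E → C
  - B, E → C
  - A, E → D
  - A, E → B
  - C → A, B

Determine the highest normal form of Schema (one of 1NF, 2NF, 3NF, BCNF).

Candidate keys: {A, E}, {B, E}, {C, E}. Prime attributes: {A, B, C, E}.
For B → A we have {B}⁺ = {A, B}; {B} is not a superkey, so BCNF fails.
But every attribute on its right side ({A}) is prime, and the same holds for every other non-superkey FD, so 3NF still holds.

3NF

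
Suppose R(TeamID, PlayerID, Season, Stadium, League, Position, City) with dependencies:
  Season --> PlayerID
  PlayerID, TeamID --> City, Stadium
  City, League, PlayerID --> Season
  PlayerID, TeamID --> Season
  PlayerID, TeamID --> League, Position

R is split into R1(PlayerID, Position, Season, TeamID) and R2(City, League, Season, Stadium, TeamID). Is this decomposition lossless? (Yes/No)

Yes

The shared attributes are {Season, TeamID} and {Season, TeamID}⁺ = {City, League, PlayerID, Position, Season, Stadium, TeamID}.
Since R1 ⊆ {City, League, PlayerID, Position, Season, Stadium, TeamID}, the intersection is a superkey of R1; the decomposition is lossless.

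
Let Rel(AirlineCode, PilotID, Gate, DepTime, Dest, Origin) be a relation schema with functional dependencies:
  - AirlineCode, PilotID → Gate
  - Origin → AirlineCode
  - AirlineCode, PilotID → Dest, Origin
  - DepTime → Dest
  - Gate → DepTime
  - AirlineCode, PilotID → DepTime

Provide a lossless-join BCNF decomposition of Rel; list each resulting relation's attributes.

Candidate keys of the original relation: {AirlineCode, PilotID}, {Origin, PilotID}.
Within {AirlineCode, DepTime, Dest, Gate, Origin, PilotID}: {Origin}⁺ ∩ {AirlineCode, DepTime, Dest, Gate, Origin, PilotID} = {AirlineCode, Origin}, not the whole set, so Origin → AirlineCode violates BCNF; decompose into {AirlineCode, Origin} and {DepTime, Dest, Gate, Origin, PilotID}.
{AirlineCode, Origin}: every determinant is a superkey — BCNF.
Within {DepTime, Dest, Gate, Origin, PilotID}: {DepTime}⁺ ∩ {DepTime, Dest, Gate, Origin, PilotID} = {DepTime, Dest}, not the whole set, so DepTime → Dest violates BCNF; decompose into {DepTime, Dest} and {DepTime, Gate, Origin, PilotID}.
{DepTime, Dest}: every determinant is a superkey — BCNF.
Within {DepTime, Gate, Origin, PilotID}: {Gate}⁺ ∩ {DepTime, Gate, Origin, PilotID} = {DepTime, Gate}, not the whole set, so Gate → DepTime violates BCNF; decompose into {DepTime, Gate} and {Gate, Origin, PilotID}.
{DepTime, Gate}: every determinant is a superkey — BCNF.
{Gate, Origin, PilotID}: every determinant is a superkey — BCNF.

{AirlineCode, Origin}; {DepTime, Dest}; {DepTime, Gate}; {Gate, Origin, PilotID}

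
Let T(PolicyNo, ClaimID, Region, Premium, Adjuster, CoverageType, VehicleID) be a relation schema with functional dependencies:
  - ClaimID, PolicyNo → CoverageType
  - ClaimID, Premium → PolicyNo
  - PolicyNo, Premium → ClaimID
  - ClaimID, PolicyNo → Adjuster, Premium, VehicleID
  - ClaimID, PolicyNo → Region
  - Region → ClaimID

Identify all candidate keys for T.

{ClaimID, PolicyNo}⁺ = {Adjuster, ClaimID, CoverageType, PolicyNo, Premium, Region, VehicleID} — all of the relation — so {ClaimID, PolicyNo} is a candidate key.
{ClaimID, Premium}⁺ = {Adjuster, ClaimID, CoverageType, PolicyNo, Premium, Region, VehicleID} — all of the relation — so {ClaimID, Premium} is a candidate key.
{PolicyNo, Premium}⁺ = {Adjuster, ClaimID, CoverageType, PolicyNo, Premium, Region, VehicleID} — all of the relation — so {PolicyNo, Premium} is a candidate key.
{PolicyNo, Region}⁺ = {Adjuster, ClaimID, CoverageType, PolicyNo, Premium, Region, VehicleID} — all of the relation — so {PolicyNo, Region} is a candidate key.
{Premium, Region}⁺ = {Adjuster, ClaimID, CoverageType, PolicyNo, Premium, Region, VehicleID} — all of the relation — so {Premium, Region} is a candidate key.
Any other superkey properly contains one of these, so there are no further candidate keys.

{ClaimID, PolicyNo}, {ClaimID, Premium}, {PolicyNo, Premium}, {PolicyNo, Region}, {Premium, Region}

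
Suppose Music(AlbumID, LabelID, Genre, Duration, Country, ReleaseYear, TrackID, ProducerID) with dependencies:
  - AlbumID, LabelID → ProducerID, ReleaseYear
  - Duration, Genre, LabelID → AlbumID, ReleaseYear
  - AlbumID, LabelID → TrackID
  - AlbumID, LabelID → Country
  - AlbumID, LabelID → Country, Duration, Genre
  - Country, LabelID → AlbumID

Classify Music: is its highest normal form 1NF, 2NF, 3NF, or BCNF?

Candidate keys: {AlbumID, LabelID}, {Country, LabelID}, {Duration, Genre, LabelID}. Prime attributes: {AlbumID, Country, Duration, Genre, LabelID}.
The left-hand side of every FD is a superkey, so BCNF is satisfied.

BCNF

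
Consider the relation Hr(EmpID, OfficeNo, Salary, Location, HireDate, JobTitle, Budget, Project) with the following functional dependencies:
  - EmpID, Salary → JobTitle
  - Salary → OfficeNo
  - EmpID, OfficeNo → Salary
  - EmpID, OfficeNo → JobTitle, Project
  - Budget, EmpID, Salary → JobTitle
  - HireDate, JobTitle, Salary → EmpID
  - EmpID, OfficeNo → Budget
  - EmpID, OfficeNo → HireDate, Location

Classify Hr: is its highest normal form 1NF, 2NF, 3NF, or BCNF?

3NF

Candidate keys: {EmpID, OfficeNo}, {EmpID, Salary}, {HireDate, JobTitle, Salary}. Prime attributes: {EmpID, HireDate, JobTitle, OfficeNo, Salary}.
Salary → OfficeNo breaks BCNF: {Salary}⁺ = {OfficeNo, Salary}, so {Salary} is not a superkey.
Its right-hand attributes {OfficeNo} are all prime, as are those of every other non-superkey FD — the relation is in 3NF.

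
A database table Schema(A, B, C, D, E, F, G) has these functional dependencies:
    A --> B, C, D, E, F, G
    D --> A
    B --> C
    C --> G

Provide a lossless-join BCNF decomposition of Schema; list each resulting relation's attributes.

{A, B, D, E, F}; {B, C}; {C, G}

Candidate keys of the original relation: {A}, {D}.
Within {A, B, C, D, E, F, G}: {B}⁺ ∩ {A, B, C, D, E, F, G} = {B, C, G}, not the whole set, so B --> C, G violates BCNF; decompose into {B, C, G} and {A, B, D, E, F}.
Within {B, C, G}: {C}⁺ ∩ {B, C, G} = {C, G}, not the whole set, so C --> G violates BCNF; decompose into {C, G} and {B, C}.
{C, G}: every determinant is a superkey — BCNF.
{B, C}: every determinant is a superkey — BCNF.
{A, B, D, E, F}: every determinant is a superkey — BCNF.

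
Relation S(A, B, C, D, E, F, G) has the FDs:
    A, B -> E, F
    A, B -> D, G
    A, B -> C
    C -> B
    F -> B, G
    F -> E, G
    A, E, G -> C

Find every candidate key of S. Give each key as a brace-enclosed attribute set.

Attributes never on any right-hand side: {A} — every candidate key must contain it.
Closure of {A, B} is {A, B, C, D, E, F, G}, the whole schema; {A, B} is a candidate key.
Closure of {A, C} is {A, B, C, D, E, F, G}, the whole schema; {A, C} is a candidate key.
Closure of {A, F} is {A, B, C, D, E, F, G}, the whole schema; {A, F} is a candidate key.
Closure of {A, E, G} is {A, B, C, D, E, F, G}, the whole schema; {A, E, G} is a candidate key.
Any other superkey properly contains one of these, so there are no further candidate keys.

{A, B}, {A, C}, {A, E, G}, {A, F}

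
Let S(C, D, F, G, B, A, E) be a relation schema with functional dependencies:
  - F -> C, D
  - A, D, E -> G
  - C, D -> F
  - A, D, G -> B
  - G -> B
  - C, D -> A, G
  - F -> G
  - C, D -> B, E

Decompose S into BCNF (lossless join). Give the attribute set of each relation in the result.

{A, C, D, E, F}; {A, D, E, G}; {B, G}

Candidate keys of the original relation: {C, D}, {F}.
Within {A, B, C, D, E, F, G}: {A, D, E}⁺ ∩ {A, B, C, D, E, F, G} = {A, B, D, E, G}, not the whole set, so A, D, E -> B, G violates BCNF; decompose into {A, B, D, E, G} and {A, C, D, E, F}.
Within {A, B, D, E, G}: {A, D, G}⁺ ∩ {A, B, D, E, G} = {A, B, D, G}, not the whole set, so A, D, G -> B violates BCNF; decompose into {A, B, D, G} and {A, D, E, G}.
Within {A, B, D, G}: {G}⁺ ∩ {A, B, D, G} = {B, G}, not the whole set, so G -> B violates BCNF; decompose into {B, G} and {A, D, G}.
{B, G} has no BCNF violation.
{A, D, G} has no BCNF violation.
{A, D, E, G} has no BCNF violation.
{A, C, D, E, F} has no BCNF violation.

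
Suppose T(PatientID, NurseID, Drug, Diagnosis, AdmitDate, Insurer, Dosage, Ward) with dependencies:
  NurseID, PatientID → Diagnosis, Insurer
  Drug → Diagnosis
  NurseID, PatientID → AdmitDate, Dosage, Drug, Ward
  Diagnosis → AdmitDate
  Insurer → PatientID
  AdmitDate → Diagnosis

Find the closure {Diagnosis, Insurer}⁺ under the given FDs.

{AdmitDate, Diagnosis, Insurer, PatientID}

Start with {Diagnosis, Insurer}.
Diagnosis → AdmitDate applies; add {AdmitDate} → now {AdmitDate, Diagnosis, Insurer}.
Insurer → PatientID applies; add {PatientID} → now {AdmitDate, Diagnosis, Insurer, PatientID}.
No further FD applies.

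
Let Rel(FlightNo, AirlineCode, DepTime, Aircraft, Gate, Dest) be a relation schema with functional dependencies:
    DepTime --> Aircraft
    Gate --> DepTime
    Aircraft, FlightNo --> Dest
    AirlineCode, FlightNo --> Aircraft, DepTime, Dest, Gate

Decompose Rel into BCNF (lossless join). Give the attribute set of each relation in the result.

Candidate key of the original relation: {AirlineCode, FlightNo}.
In {Aircraft, AirlineCode, DepTime, Dest, FlightNo, Gate}, {DepTime} is not a superkey ({DepTime}⁺ restricted to this set is {Aircraft, DepTime}), so split on DepTime --> Aircraft into {Aircraft, DepTime} and {AirlineCode, DepTime, Dest, FlightNo, Gate}.
{Aircraft, DepTime}: every determinant is a superkey — BCNF.
In {AirlineCode, DepTime, Dest, FlightNo, Gate}, {Gate} is not a superkey ({Gate}⁺ restricted to this set is {DepTime, Gate}), so split on Gate --> DepTime into {DepTime, Gate} and {AirlineCode, Dest, FlightNo, Gate}.
{DepTime, Gate}: every determinant is a superkey — BCNF.
In {AirlineCode, Dest, FlightNo, Gate}, {FlightNo, Gate} is not a superkey ({FlightNo, Gate}⁺ restricted to this set is {Dest, FlightNo, Gate}), so split on FlightNo, Gate --> Dest into {Dest, FlightNo, Gate} and {AirlineCode, FlightNo, Gate}.
{Dest, FlightNo, Gate}: every determinant is a superkey — BCNF.
{AirlineCode, FlightNo, Gate}: every determinant is a superkey — BCNF.

{Aircraft, DepTime}; {AirlineCode, FlightNo, Gate}; {DepTime, Gate}; {Dest, FlightNo, Gate}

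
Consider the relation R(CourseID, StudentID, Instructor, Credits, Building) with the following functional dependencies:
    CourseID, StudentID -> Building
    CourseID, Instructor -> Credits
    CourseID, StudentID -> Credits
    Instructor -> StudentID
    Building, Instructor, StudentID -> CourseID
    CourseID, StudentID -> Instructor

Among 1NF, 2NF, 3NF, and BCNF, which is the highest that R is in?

Candidate keys: {Building, Instructor}, {CourseID, Instructor}, {CourseID, StudentID}. Prime attributes: {Building, CourseID, Instructor, StudentID}.
Instructor -> StudentID: {Instructor}⁺ = {Instructor, StudentID}, which is not all of the attributes, so the left side is not a superkey — BCNF is violated.
Its right-hand attributes {StudentID} are all prime, as are those of every other non-superkey FD — the relation is in 3NF.

3NF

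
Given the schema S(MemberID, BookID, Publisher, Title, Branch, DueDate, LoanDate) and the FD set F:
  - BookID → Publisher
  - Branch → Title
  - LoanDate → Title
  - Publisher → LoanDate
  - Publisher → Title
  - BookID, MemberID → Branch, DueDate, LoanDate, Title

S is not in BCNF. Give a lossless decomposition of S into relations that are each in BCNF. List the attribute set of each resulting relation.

Candidate key of the original relation: {BookID, MemberID}.
{BookID, Branch, DueDate, LoanDate, MemberID, Publisher, Title}: {BookID} determines {BookID, LoanDate, Publisher, Title} here but is not a superkey — split on BookID → LoanDate, Publisher, Title, giving {BookID, LoanDate, Publisher, Title} and {BookID, Branch, DueDate, MemberID}.
{BookID, LoanDate, Publisher, Title}: {LoanDate} determines {LoanDate, Title} here but is not a superkey — split on LoanDate → Title, giving {LoanDate, Title} and {BookID, LoanDate, Publisher}.
{LoanDate, Title} is in BCNF.
{BookID, LoanDate, Publisher}: {Publisher} determines {LoanDate, Publisher} here but is not a superkey — split on Publisher → LoanDate, giving {LoanDate, Publisher} and {BookID, Publisher}.
{LoanDate, Publisher} is in BCNF.
{BookID, Publisher} is in BCNF.
{BookID, Branch, DueDate, MemberID} is in BCNF.

{BookID, Branch, DueDate, MemberID}; {BookID, Publisher}; {LoanDate, Publisher}; {LoanDate, Title}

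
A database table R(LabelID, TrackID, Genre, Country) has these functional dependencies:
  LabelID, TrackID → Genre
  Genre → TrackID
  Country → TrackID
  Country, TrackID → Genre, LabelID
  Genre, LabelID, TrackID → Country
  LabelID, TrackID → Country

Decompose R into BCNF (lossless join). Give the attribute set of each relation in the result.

Candidate keys of the original relation: {Country}, {Genre, LabelID}, {LabelID, TrackID}.
Within {Country, Genre, LabelID, TrackID}: {Genre}⁺ ∩ {Country, Genre, LabelID, TrackID} = {Genre, TrackID}, not the whole set, so Genre → TrackID violates BCNF; decompose into {Genre, TrackID} and {Country, Genre, LabelID}.
{Genre, TrackID} has no BCNF violation.
{Country, Genre, LabelID} has no BCNF violation.

{Country, Genre, LabelID}; {Genre, TrackID}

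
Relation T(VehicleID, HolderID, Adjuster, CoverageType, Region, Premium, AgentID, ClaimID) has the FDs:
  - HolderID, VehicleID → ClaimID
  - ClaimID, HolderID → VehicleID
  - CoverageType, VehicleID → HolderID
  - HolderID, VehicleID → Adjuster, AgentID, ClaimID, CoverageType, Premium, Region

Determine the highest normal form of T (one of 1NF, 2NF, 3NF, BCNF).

Candidate keys: {ClaimID, HolderID}, {CoverageType, VehicleID}, {HolderID, VehicleID}. Prime attributes: {ClaimID, CoverageType, HolderID, VehicleID}.
Every FD has a superkey on the left, so the relation is in BCNF.

BCNF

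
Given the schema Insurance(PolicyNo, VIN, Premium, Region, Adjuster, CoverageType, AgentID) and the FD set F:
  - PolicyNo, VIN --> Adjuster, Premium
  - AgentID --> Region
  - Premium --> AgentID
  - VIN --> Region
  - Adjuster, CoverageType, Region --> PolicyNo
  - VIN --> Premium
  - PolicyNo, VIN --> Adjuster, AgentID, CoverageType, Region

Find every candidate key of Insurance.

Attributes never on any right-hand side: {VIN} — every candidate key must contain it.
{PolicyNo, VIN} is a candidate key since {PolicyNo, VIN}⁺ = {Adjuster, AgentID, CoverageType, PolicyNo, Premium, Region, VIN} covers every attribute.
{Adjuster, CoverageType, VIN} is a candidate key since {Adjuster, CoverageType, VIN}⁺ = {Adjuster, AgentID, CoverageType, PolicyNo, Premium, Region, VIN} covers every attribute.
Any other superkey properly contains one of these, so there are no further candidate keys.

{Adjuster, CoverageType, VIN}, {PolicyNo, VIN}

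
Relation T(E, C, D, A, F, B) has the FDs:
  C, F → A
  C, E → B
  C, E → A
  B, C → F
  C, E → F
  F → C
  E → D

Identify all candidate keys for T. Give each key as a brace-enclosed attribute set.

{C, E}, {E, F}

No FD produces {E}, so it must be in every candidate key.
{C, E}⁺ = {A, B, C, D, E, F}, which is every attribute, so {C, E} is a candidate key.
{E, F}⁺ = {A, B, C, D, E, F}, which is every attribute, so {E, F} is a candidate key.
Any other superkey properly contains one of these, so there are no further candidate keys.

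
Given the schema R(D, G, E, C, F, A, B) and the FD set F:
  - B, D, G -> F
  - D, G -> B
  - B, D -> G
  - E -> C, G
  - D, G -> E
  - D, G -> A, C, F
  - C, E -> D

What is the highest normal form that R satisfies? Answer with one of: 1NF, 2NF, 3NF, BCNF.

BCNF

Candidate keys: {B, D}, {D, G}, {E}. Prime attributes: {B, D, E, G}.
The left-hand side of every FD is a superkey, so BCNF is satisfied.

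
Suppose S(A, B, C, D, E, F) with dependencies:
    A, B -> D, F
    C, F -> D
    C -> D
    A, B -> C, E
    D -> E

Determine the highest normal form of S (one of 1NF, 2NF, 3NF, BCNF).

2NF

Candidate key: {A, B}. Prime attributes: {A, B}.
C, F -> D breaks BCNF: {C, F}⁺ = {C, D, E, F}, so {C, F} is not a superkey.
C, F -> D has non-prime {D} on the right and a non-superkey on the left, so 3NF fails.
Checking every proper subset of each key, none determines a non-prime attribute — 2NF is satisfied.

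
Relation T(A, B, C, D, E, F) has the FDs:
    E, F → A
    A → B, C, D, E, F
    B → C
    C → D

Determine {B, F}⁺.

Start with {B, F}.
B → C applies; add {C} → now {B, C, F}.
C → D applies; add {D} → now {B, C, D, F}.
No further FD applies.

{B, C, D, F}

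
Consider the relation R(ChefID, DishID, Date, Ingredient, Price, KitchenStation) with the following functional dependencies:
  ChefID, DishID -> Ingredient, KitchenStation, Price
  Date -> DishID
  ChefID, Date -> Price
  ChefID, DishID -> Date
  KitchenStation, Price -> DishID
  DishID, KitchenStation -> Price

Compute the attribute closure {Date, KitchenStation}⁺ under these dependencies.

{Date, DishID, KitchenStation, Price}

Start with {Date, KitchenStation}.
Date -> DishID applies; add {DishID} → now {Date, DishID, KitchenStation}.
DishID, KitchenStation -> Price applies; add {Price} → now {Date, DishID, KitchenStation, Price}.
No further FD applies.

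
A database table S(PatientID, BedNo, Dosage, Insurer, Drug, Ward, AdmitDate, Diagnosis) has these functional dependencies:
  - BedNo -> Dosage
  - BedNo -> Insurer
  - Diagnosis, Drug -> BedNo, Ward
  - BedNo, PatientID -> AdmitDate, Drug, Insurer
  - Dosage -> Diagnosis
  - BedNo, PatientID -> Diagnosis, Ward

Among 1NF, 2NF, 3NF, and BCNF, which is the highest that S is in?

1NF

Candidate keys: {BedNo, PatientID}, {Diagnosis, Drug, PatientID}, {Dosage, Drug, PatientID}. Prime attributes: {BedNo, Diagnosis, Dosage, Drug, PatientID}.
For BedNo -> Dosage we have {BedNo}⁺ = {BedNo, Diagnosis, Dosage, Insurer}; {BedNo} is not a superkey, so BCNF fails.
BedNo -> Insurer determines the non-prime attribute {Insurer} from a non-superkey — 3NF is violated.
Since {BedNo} ⊂ {BedNo, PatientID} and {BedNo}⁺ ⊇ {Insurer} with {Insurer} non-prime, there is a partial dependency; 2NF fails.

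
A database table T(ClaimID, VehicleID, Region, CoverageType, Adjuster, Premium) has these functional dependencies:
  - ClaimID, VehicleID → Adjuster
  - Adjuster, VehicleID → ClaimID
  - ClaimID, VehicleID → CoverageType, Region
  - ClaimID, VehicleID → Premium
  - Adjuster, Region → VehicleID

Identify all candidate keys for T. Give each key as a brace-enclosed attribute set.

{Adjuster, Region}⁺ = {Adjuster, ClaimID, CoverageType, Premium, Region, VehicleID}, which is every attribute, so {Adjuster, Region} is a candidate key.
{Adjuster, VehicleID}⁺ = {Adjuster, ClaimID, CoverageType, Premium, Region, VehicleID}, which is every attribute, so {Adjuster, VehicleID} is a candidate key.
{ClaimID, VehicleID}⁺ = {Adjuster, ClaimID, CoverageType, Premium, Region, VehicleID}, which is every attribute, so {ClaimID, VehicleID} is a candidate key.
These are minimal and exhaustive — every other superkey contains one of them.

{Adjuster, Region}, {Adjuster, VehicleID}, {ClaimID, VehicleID}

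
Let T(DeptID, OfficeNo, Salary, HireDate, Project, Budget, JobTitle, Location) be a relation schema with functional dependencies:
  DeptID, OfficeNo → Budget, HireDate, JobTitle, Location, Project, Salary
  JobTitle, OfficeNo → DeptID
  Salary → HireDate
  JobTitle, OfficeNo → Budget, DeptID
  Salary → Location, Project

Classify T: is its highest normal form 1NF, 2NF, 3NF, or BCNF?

2NF

Candidate keys: {DeptID, OfficeNo}, {JobTitle, OfficeNo}. Prime attributes: {DeptID, JobTitle, OfficeNo}.
Salary → HireDate: {Salary}⁺ = {HireDate, Location, Project, Salary}, which is not all of the attributes, so the left side is not a superkey — BCNF is violated.
Salary → HireDate determines the non-prime attribute {HireDate} from a non-superkey — 3NF is violated.
No non-prime attribute depends on a proper subset of any candidate key, so 2NF holds.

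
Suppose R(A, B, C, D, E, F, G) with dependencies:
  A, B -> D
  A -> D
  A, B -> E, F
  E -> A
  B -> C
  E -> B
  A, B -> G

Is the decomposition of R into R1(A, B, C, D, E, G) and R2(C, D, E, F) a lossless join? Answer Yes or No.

Yes

R1 ∩ R2 = {C, D, E}; its closure under F is {A, B, C, D, E, F, G}.
Since R1 ⊆ {A, B, C, D, E, F, G}, the intersection is a superkey of R1; the decomposition is lossless.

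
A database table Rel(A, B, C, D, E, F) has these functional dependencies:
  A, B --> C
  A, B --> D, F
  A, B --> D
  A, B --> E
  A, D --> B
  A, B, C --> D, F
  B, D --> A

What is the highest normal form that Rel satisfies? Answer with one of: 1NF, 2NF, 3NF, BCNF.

BCNF

Candidate keys: {A, B}, {A, D}, {B, D}. Prime attributes: {A, B, D}.
The left-hand side of every FD is a superkey, so BCNF is satisfied.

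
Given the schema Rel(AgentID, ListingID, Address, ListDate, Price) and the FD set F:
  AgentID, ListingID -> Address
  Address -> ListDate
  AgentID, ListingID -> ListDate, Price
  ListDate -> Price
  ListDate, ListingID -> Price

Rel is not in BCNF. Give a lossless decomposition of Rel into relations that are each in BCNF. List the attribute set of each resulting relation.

Candidate key of the original relation: {AgentID, ListingID}.
{Address, AgentID, ListDate, ListingID, Price}: {Address} determines {Address, ListDate, Price} here but is not a superkey — split on Address -> ListDate, Price, giving {Address, ListDate, Price} and {Address, AgentID, ListingID}.
{Address, ListDate, Price}: {ListDate} determines {ListDate, Price} here but is not a superkey — split on ListDate -> Price, giving {ListDate, Price} and {Address, ListDate}.
{ListDate, Price} is in BCNF.
{Address, ListDate} is in BCNF.
{Address, AgentID, ListingID} is in BCNF.

{Address, AgentID, ListingID}; {Address, ListDate}; {ListDate, Price}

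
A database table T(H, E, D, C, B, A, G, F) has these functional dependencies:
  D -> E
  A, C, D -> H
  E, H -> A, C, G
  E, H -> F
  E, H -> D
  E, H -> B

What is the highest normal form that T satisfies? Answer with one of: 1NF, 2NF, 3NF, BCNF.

Candidate keys: {A, C, D}, {D, H}, {E, H}. Prime attributes: {A, C, D, E, H}.
For D -> E we have {D}⁺ = {D, E}; {D} is not a superkey, so BCNF fails.
Its right-hand attributes {E} are all prime, as are those of every other non-superkey FD — the relation is in 3NF.

3NF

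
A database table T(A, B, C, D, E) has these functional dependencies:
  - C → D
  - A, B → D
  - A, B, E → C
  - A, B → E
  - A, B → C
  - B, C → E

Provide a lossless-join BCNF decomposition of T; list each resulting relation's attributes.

Candidate key of the original relation: {A, B}.
In {A, B, C, D, E}, {C} is not a superkey ({C}⁺ restricted to this set is {C, D}), so split on C → D into {C, D} and {A, B, C, E}.
{C, D}: every determinant is a superkey — BCNF.
In {A, B, C, E}, {B, C} is not a superkey ({B, C}⁺ restricted to this set is {B, C, E}), so split on B, C → E into {B, C, E} and {A, B, C}.
{B, C, E}: every determinant is a superkey — BCNF.
{A, B, C}: every determinant is a superkey — BCNF.

{A, B, C}; {B, C, E}; {C, D}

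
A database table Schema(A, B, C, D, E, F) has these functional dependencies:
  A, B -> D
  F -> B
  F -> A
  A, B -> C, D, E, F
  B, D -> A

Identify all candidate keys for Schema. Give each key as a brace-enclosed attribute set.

{F}⁺ = {A, B, C, D, E, F} — all of the relation — so {F} is a candidate key.
{A, B}⁺ = {A, B, C, D, E, F} — all of the relation — so {A, B} is a candidate key.
{B, D}⁺ = {A, B, C, D, E, F} — all of the relation — so {B, D} is a candidate key.
No proper subset of any of these is a key, and no other minimal superkey exists.

{A, B}, {B, D}, {F}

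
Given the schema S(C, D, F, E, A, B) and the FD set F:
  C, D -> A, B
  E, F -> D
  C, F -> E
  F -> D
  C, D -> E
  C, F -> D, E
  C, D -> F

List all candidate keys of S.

No FD produces {C}, so it must be in every candidate key.
{C, D}⁺ = {A, B, C, D, E, F}, which is every attribute, so {C, D} is a candidate key.
{C, F}⁺ = {A, B, C, D, E, F}, which is every attribute, so {C, F} is a candidate key.
These are minimal and exhaustive — every other superkey contains one of them.

{C, D}, {C, F}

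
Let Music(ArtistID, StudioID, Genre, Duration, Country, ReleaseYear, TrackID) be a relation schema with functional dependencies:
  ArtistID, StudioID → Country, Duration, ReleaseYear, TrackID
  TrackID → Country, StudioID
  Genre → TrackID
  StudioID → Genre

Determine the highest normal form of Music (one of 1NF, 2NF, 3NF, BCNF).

1NF

Candidate keys: {ArtistID, Genre}, {ArtistID, StudioID}, {ArtistID, TrackID}. Prime attributes: {ArtistID, Genre, StudioID, TrackID}.
For TrackID → Country, StudioID we have {TrackID}⁺ = {Country, Genre, StudioID, TrackID}; {TrackID} is not a superkey, so BCNF fails.
Because {Country} is non-prime and the left side of TrackID → Country, StudioID is not a superkey, the relation is not in 3NF.
The proper key subset {Genre} of {ArtistID, Genre} determines non-prime {Country}, so the relation is not even in 2NF.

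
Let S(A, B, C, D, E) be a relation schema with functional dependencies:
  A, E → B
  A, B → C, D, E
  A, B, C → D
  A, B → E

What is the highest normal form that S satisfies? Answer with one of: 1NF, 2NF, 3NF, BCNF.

Candidate keys: {A, B}, {A, E}. Prime attributes: {A, B, E}.
Every FD has a superkey on the left, so the relation is in BCNF.

BCNF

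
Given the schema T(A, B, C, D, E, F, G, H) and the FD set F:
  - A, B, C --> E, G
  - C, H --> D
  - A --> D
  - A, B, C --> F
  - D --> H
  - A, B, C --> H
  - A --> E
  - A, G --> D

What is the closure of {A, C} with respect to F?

Start with {A, C}.
A --> D applies; add {D} → now {A, C, D}.
D --> H applies; add {H} → now {A, C, D, H}.
A --> E applies; add {E} → now {A, C, D, E, H}.
No further FD applies.

{A, C, D, E, H}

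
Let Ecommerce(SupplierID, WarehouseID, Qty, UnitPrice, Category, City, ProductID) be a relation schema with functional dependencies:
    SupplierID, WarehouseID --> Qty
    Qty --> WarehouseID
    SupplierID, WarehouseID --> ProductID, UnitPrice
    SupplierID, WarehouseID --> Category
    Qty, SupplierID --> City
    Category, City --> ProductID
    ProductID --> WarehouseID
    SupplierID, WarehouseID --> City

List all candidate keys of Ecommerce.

Attributes never on any right-hand side: {SupplierID} — every candidate key must contain it.
{ProductID, SupplierID}⁺ = {Category, City, ProductID, Qty, SupplierID, UnitPrice, WarehouseID} — all of the relation — so {ProductID, SupplierID} is a candidate key.
{Qty, SupplierID}⁺ = {Category, City, ProductID, Qty, SupplierID, UnitPrice, WarehouseID} — all of the relation — so {Qty, SupplierID} is a candidate key.
{SupplierID, WarehouseID}⁺ = {Category, City, ProductID, Qty, SupplierID, UnitPrice, WarehouseID} — all of the relation — so {SupplierID, WarehouseID} is a candidate key.
{Category, City, SupplierID}⁺ = {Category, City, ProductID, Qty, SupplierID, UnitPrice, WarehouseID} — all of the relation — so {Category, City, SupplierID} is a candidate key.
No proper subset of any of these is a key, and no other minimal superkey exists.

{Category, City, SupplierID}, {ProductID, SupplierID}, {Qty, SupplierID}, {SupplierID, WarehouseID}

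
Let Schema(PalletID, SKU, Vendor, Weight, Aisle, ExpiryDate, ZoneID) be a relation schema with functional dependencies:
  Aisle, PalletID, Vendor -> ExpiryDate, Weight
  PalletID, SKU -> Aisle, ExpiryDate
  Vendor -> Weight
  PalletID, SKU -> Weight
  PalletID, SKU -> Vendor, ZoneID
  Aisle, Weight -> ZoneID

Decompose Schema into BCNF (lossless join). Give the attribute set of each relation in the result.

Candidate key of the original relation: {PalletID, SKU}.
In {Aisle, ExpiryDate, PalletID, SKU, Vendor, Weight, ZoneID}, {Aisle, PalletID, Vendor} is not a superkey ({Aisle, PalletID, Vendor}⁺ restricted to this set is {Aisle, ExpiryDate, PalletID, Vendor, Weight, ZoneID}), so split on Aisle, PalletID, Vendor -> ExpiryDate, Weight, ZoneID into {Aisle, ExpiryDate, PalletID, Vendor, Weight, ZoneID} and {Aisle, PalletID, SKU, Vendor}.
In {Aisle, ExpiryDate, PalletID, Vendor, Weight, ZoneID}, {Vendor} is not a superkey ({Vendor}⁺ restricted to this set is {Vendor, Weight}), so split on Vendor -> Weight into {Vendor, Weight} and {Aisle, ExpiryDate, PalletID, Vendor, ZoneID}.
{Vendor, Weight}: every determinant is a superkey — BCNF.
In {Aisle, ExpiryDate, PalletID, Vendor, ZoneID}, {Aisle, Vendor} is not a superkey ({Aisle, Vendor}⁺ restricted to this set is {Aisle, Vendor, ZoneID}), so split on Aisle, Vendor -> ZoneID into {Aisle, Vendor, ZoneID} and {Aisle, ExpiryDate, PalletID, Vendor}.
{Aisle, Vendor, ZoneID}: every determinant is a superkey — BCNF.
{Aisle, ExpiryDate, PalletID, Vendor}: every determinant is a superkey — BCNF.
{Aisle, PalletID, SKU, Vendor}: every determinant is a superkey — BCNF.

{Aisle, ExpiryDate, PalletID, Vendor}; {Aisle, PalletID, SKU, Vendor}; {Aisle, Vendor, ZoneID}; {Vendor, Weight}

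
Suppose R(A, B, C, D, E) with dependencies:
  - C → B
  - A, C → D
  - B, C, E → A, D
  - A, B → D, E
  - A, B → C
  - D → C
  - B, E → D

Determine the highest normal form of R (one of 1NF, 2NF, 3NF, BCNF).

Candidate keys: {A, B}, {A, C}, {A, D}, {B, E}, {C, E}, {D, E}. Prime attributes: {A, B, C, D, E}.
C → B breaks BCNF: {C}⁺ = {B, C}, so {C} is not a superkey.
But every attribute on its right side ({B}) is prime, and the same holds for every other non-superkey FD, so 3NF still holds.

3NF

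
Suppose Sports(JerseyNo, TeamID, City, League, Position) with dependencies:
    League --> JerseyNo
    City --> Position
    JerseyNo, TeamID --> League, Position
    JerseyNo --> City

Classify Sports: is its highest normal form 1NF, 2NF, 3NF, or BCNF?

Candidate keys: {JerseyNo, TeamID}, {League, TeamID}. Prime attributes: {JerseyNo, League, TeamID}.
For League --> JerseyNo we have {League}⁺ = {City, JerseyNo, League, Position}; {League} is not a superkey, so BCNF fails.
Because {Position} is non-prime and the left side of City --> Position is not a superkey, the relation is not in 3NF.
{JerseyNo} is a proper subset of the key {JerseyNo, TeamID}, and {JerseyNo}⁺ contains the non-prime attributes {City, Position} — a partial dependency, so 2NF is violated.

1NF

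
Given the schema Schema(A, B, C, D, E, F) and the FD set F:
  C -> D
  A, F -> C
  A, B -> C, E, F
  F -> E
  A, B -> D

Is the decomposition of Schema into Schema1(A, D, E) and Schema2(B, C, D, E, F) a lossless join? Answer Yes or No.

Schema1 ∩ Schema2 = {D, E}; its closure under F is {D, E}.
Schema1 ⊄ {D, E} and Schema2 ⊄ {D, E}, so the split is lossy.

No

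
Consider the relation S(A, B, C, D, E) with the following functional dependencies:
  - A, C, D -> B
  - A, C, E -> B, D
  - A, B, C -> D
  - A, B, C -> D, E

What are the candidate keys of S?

{A, B, C}, {A, C, D}, {A, C, E}

No FD produces {A, C}, so they must be in every candidate key.
{A, B, C}⁺ = {A, B, C, D, E} — all of the relation — so {A, B, C} is a candidate key.
{A, C, D}⁺ = {A, B, C, D, E} — all of the relation — so {A, C, D} is a candidate key.
{A, C, E}⁺ = {A, B, C, D, E} — all of the relation — so {A, C, E} is a candidate key.
Any other superkey properly contains one of these, so there are no further candidate keys.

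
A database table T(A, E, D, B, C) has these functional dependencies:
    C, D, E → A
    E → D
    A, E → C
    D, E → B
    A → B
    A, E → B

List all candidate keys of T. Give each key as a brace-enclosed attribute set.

No FD produces {E}, so it must be in every candidate key.
{A, E} is a candidate key since {A, E}⁺ = {A, B, C, D, E} covers every attribute.
{C, E} is a candidate key since {C, E}⁺ = {A, B, C, D, E} covers every attribute.
No proper subset of any of these is a key, and no other minimal superkey exists.

{A, E}, {C, E}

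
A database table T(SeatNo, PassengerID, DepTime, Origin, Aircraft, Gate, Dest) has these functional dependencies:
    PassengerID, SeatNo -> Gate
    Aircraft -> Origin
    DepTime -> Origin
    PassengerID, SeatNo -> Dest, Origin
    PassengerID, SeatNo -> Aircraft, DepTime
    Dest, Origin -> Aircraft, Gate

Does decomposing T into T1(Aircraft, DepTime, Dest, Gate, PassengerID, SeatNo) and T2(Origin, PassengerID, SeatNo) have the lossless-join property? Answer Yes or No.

The shared attributes are {PassengerID, SeatNo} and {PassengerID, SeatNo}⁺ = {Aircraft, DepTime, Dest, Gate, Origin, PassengerID, SeatNo}.
Since T1 ⊆ {Aircraft, DepTime, Dest, Gate, Origin, PassengerID, SeatNo}, the intersection is a superkey of T1; the decomposition is lossless.

Yes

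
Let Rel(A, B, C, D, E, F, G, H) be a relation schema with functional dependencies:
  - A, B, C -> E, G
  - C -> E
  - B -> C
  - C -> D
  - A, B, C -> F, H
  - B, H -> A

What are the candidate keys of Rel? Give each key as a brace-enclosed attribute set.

{A, B}, {B, H}

No FD produces {B}, so it must be in every candidate key.
Closure of {A, B} is {A, B, C, D, E, F, G, H}, the whole schema; {A, B} is a candidate key.
Closure of {B, H} is {A, B, C, D, E, F, G, H}, the whole schema; {B, H} is a candidate key.
No proper subset of any of these is a key, and no other minimal superkey exists.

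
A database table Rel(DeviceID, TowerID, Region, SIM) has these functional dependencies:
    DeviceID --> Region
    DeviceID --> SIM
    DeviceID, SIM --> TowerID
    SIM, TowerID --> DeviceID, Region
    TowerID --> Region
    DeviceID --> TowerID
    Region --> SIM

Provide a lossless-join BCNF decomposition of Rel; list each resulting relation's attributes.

{DeviceID, Region, TowerID}; {Region, SIM}

Candidate keys of the original relation: {DeviceID}, {TowerID}.
{DeviceID, Region, SIM, TowerID}: {Region} determines {Region, SIM} here but is not a superkey — split on Region --> SIM, giving {Region, SIM} and {DeviceID, Region, TowerID}.
{Region, SIM} is in BCNF.
{DeviceID, Region, TowerID} is in BCNF.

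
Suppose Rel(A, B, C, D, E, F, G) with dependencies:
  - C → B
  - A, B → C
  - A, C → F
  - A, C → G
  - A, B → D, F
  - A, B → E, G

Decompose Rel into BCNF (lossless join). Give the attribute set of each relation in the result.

{A, C, D, E, F, G}; {B, C}

Candidate keys of the original relation: {A, B}, {A, C}.
Within {A, B, C, D, E, F, G}: {C}⁺ ∩ {A, B, C, D, E, F, G} = {B, C}, not the whole set, so C → B violates BCNF; decompose into {B, C} and {A, C, D, E, F, G}.
{B, C} has no BCNF violation.
{A, C, D, E, F, G} has no BCNF violation.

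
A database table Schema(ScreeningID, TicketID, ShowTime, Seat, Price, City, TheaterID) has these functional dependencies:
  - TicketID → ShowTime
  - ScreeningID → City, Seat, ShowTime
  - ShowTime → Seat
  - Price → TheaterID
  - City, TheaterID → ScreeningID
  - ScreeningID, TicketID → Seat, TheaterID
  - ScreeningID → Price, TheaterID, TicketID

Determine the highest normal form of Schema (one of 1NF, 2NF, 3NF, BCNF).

2NF

Candidate keys: {City, Price}, {City, TheaterID}, {ScreeningID}. Prime attributes: {City, Price, ScreeningID, TheaterID}.
TicketID → ShowTime: {TicketID}⁺ = {Seat, ShowTime, TicketID}, which is not all of the attributes, so the left side is not a superkey — BCNF is violated.
TicketID → ShowTime determines the non-prime attribute {ShowTime} from a non-superkey — 3NF is violated.
Checking every proper subset of each key, none determines a non-prime attribute — 2NF is satisfied.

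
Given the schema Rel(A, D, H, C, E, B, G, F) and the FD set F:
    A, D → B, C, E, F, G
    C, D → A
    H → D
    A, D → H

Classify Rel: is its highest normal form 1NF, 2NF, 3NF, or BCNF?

3NF

Candidate keys: {A, D}, {A, H}, {C, D}, {C, H}. Prime attributes: {A, C, D, H}.
H → D: {H}⁺ = {D, H}, which is not all of the attributes, so the left side is not a superkey — BCNF is violated.
Since {D} ⊆ prime attributes and every other non-superkey FD also has a prime right side, the schema is in 3NF.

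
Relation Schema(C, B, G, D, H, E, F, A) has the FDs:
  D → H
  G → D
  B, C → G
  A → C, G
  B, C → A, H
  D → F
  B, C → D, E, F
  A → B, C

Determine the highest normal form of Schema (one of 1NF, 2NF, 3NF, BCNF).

2NF

Candidate keys: {A}, {B, C}. Prime attributes: {A, B, C}.
D → H breaks BCNF: {D}⁺ = {D, F, H}, so {D} is not a superkey.
D → H determines the non-prime attribute {H} from a non-superkey — 3NF is violated.
No non-prime attribute depends on a proper subset of any candidate key, so 2NF holds.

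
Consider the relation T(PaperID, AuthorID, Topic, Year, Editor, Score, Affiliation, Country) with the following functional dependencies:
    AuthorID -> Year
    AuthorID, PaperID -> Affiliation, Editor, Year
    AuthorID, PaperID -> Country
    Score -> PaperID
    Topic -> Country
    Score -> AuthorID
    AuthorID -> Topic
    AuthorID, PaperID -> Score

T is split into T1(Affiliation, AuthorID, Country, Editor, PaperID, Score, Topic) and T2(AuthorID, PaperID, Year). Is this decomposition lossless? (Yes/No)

T1 ∩ T2 = {AuthorID, PaperID}; its closure under F is {Affiliation, AuthorID, Country, Editor, PaperID, Score, Topic, Year}.
This includes all of T1, so the common attributes are a superkey of T1 — the join is lossless.

Yes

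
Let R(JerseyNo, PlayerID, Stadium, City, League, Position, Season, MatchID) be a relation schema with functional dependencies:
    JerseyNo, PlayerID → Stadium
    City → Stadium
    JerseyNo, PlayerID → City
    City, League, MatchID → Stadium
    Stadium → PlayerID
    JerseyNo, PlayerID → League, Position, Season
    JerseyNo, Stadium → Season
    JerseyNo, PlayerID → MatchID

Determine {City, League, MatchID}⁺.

Start with {City, League, MatchID}.
City → Stadium applies; add {Stadium} → now {City, League, MatchID, Stadium}.
Stadium → PlayerID applies; add {PlayerID} → now {City, League, MatchID, PlayerID, Stadium}.
No further FD applies.

{City, League, MatchID, PlayerID, Stadium}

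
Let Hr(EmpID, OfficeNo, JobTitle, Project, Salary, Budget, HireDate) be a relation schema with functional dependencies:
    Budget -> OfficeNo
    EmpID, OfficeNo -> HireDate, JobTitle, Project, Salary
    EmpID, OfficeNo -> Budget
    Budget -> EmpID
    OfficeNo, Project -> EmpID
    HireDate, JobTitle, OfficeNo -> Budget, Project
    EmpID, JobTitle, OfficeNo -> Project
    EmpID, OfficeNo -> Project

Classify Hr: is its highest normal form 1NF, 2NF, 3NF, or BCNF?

Candidate keys: {Budget}, {EmpID, OfficeNo}, {HireDate, JobTitle, OfficeNo}, {OfficeNo, Project}. Prime attributes: {Budget, EmpID, HireDate, JobTitle, OfficeNo, Project}.
Every FD has a superkey on the left, so the relation is in BCNF.

BCNF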